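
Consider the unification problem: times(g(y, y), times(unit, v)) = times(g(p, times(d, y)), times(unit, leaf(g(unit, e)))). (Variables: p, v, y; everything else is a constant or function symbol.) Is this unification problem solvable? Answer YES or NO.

NO

Decompose times/2: g(y, y) = g(p, times(d, y)),  times(unit, v) = times(unit, leaf(g(unit, e))).
Decompose g/2: y = p,  y = times(d, y).
Bind y := p; substituting into the one remaining equation that mentions y gives: p = times(d, p).
Occurs check fails: p occurs in times(d, p); the equation p = times(d, p) has no finite solution.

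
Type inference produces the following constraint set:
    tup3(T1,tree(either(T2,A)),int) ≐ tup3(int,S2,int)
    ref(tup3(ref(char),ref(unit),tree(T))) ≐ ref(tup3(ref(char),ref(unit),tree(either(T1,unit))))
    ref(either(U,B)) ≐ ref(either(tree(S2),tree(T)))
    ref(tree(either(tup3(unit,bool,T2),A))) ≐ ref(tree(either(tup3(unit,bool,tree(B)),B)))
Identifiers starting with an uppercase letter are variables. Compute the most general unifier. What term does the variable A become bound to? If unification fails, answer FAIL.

tree(either(int,unit))

Decompose tup3/3: T1 ≐ int,  tree(either(T2,A)) ≐ S2,  int ≐ int.
Bind T1 := int; substituting into the one remaining equation that mentions T1 gives: ref(tup3(ref(char),ref(unit),tree(T))) ≐ ref(tup3(ref(char),ref(unit),tree(either(int,unit)))).
Bind S2 := tree(either(T2,A)); substituting into the one remaining equation that mentions S2 gives: ref(either(U,B)) ≐ ref(either(tree(tree(either(T2,A))),tree(T))).
Delete trivial equation int ≐ int.
Decompose ref/1: tup3(ref(char),ref(unit),tree(T)) ≐ tup3(ref(char),ref(unit),tree(either(int,unit))).
Decompose tup3/3: ref(char) ≐ ref(char),  ref(unit) ≐ ref(unit),  tree(T) ≐ tree(either(int,unit)).
Delete trivial equation ref(char) ≐ ref(char).
Delete trivial equation ref(unit) ≐ ref(unit).
Decompose tree/1: T ≐ either(int,unit).
Bind T := either(int,unit); substituting into the one remaining equation that mentions T gives: ref(either(U,B)) ≐ ref(either(tree(tree(either(T2,A))),tree(either(int,unit)))).
Decompose ref/1: either(U,B) ≐ either(tree(tree(either(T2,A))),tree(either(int,unit))).
Decompose either/2: U ≐ tree(tree(either(T2,A))),  B ≐ tree(either(int,unit)).
Bind U := tree(tree(either(T2,A))); no other remaining equation mentions U.
Bind B := tree(either(int,unit)); substituting into the remaining equation gives: ref(tree(either(tup3(unit,bool,T2),A))) ≐ ref(tree(either(tup3(unit,bool,tree(tree(either(int,unit)))),tree(either(int,unit))))).
Decompose ref/1: tree(either(tup3(unit,bool,T2),A)) ≐ tree(either(tup3(unit,bool,tree(tree(either(int,unit)))),tree(either(int,unit)))).
Decompose tree/1: either(tup3(unit,bool,T2),A) ≐ either(tup3(unit,bool,tree(tree(either(int,unit)))),tree(either(int,unit))).
Decompose either/2: tup3(unit,bool,T2) ≐ tup3(unit,bool,tree(tree(either(int,unit)))),  A ≐ tree(either(int,unit)).
Decompose tup3/3: unit ≐ unit,  bool ≐ bool,  T2 ≐ tree(tree(either(int,unit))).
Delete trivial equation unit ≐ unit.
Delete trivial equation bool ≐ bool.
Bind T2 := tree(tree(either(int,unit))); no other remaining equation mentions T2. Substituting into the earlier bindings gives S2 := tree(either(tree(tree(either(int,unit))),A)), U := tree(tree(either(tree(tree(either(int,unit))),A))).
Bind A := tree(either(int,unit)). Substituting into the earlier bindings gives S2 := tree(either(tree(tree(either(int,unit))),tree(either(int,unit)))), U := tree(tree(either(tree(tree(either(int,unit))),tree(either(int,unit))))).
MGU = { T1 ↦ int, S2 ↦ tree(either(tree(tree(either(int,unit))),tree(either(int,unit)))), T ↦ either(int,unit), U ↦ tree(tree(either(tree(tree(either(int,unit))),tree(either(int,unit))))), B ↦ tree(either(int,unit)), T2 ↦ tree(tree(either(int,unit))), A ↦ tree(either(int,unit)) }, so A ↦ tree(either(int,unit)).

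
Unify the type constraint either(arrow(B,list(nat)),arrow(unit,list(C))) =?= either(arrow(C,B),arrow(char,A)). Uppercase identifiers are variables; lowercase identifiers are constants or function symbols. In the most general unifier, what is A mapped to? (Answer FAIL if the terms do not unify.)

Decompose either/2: arrow(B,list(nat)) =?= arrow(C,B),  arrow(unit,list(C)) =?= arrow(char,A).
Decompose arrow/2: B =?= C,  list(nat) =?= B.
Bind B := C; substituting into the one remaining equation that mentions B gives: list(nat) =?= C.
Bind C := list(nat); substituting into the remaining equation gives: arrow(unit,list(list(nat))) =?= arrow(char,A). Substituting into the earlier binding gives B := list(nat).
Decompose arrow/2: unit =?= char,  list(list(nat)) =?= A.
Clash: constants unit and char differ; no unifier exists.

FAIL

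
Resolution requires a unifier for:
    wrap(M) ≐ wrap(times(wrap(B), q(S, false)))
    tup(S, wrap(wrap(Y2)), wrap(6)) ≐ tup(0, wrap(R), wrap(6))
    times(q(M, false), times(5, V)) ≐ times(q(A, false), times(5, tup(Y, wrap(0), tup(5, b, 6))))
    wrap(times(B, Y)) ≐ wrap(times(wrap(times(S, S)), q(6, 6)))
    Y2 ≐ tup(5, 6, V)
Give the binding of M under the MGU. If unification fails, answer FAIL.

times(wrap(wrap(times(0, 0))), q(0, false))

Decompose wrap/1: M ≐ times(wrap(B), q(S, false)).
Bind M := times(wrap(B), q(S, false)); substituting into the one remaining equation that mentions M gives: times(q(times(wrap(B), q(S, false)), false), times(5, V)) ≐ times(q(A, false), times(5, tup(Y, wrap(0), tup(5, b, 6)))).
Decompose tup/3: S ≐ 0,  wrap(wrap(Y2)) ≐ wrap(R),  wrap(6) ≐ wrap(6).
Bind S := 0; substituting into the 2 remaining equations that mention S gives: times(q(times(wrap(B), q(0, false)), false), times(5, V)) ≐ times(q(A, false), times(5, tup(Y, wrap(0), tup(5, b, 6)))),  wrap(times(B, Y)) ≐ wrap(times(wrap(times(0, 0)), q(6, 6))). Substituting into the earlier binding gives M := times(wrap(B), q(0, false)).
Decompose wrap/1: wrap(Y2) ≐ R.
Bind R := wrap(Y2); no other remaining equation mentions R.
Delete trivial equation wrap(6) ≐ wrap(6).
Decompose times/2: q(times(wrap(B), q(0, false)), false) ≐ q(A, false),  times(5, V) ≐ times(5, tup(Y, wrap(0), tup(5, b, 6))).
Decompose q/2: times(wrap(B), q(0, false)) ≐ A,  false ≐ false.
Bind A := times(wrap(B), q(0, false)); no other remaining equation mentions A.
Delete trivial equation false ≐ false.
Decompose times/2: 5 ≐ 5,  V ≐ tup(Y, wrap(0), tup(5, b, 6)).
Delete trivial equation 5 ≐ 5.
Bind V := tup(Y, wrap(0), tup(5, b, 6)); substituting into the one remaining equation that mentions V gives: Y2 ≐ tup(5, 6, tup(Y, wrap(0), tup(5, b, 6))).
Decompose wrap/1: times(B, Y) ≐ times(wrap(times(0, 0)), q(6, 6)).
Decompose times/2: B ≐ wrap(times(0, 0)),  Y ≐ q(6, 6).
Bind B := wrap(times(0, 0)); no other remaining equation mentions B. Substituting into the earlier bindings gives M := times(wrap(wrap(times(0, 0))), q(0, false)), A := times(wrap(wrap(times(0, 0))), q(0, false)).
Bind Y := q(6, 6); substituting into the remaining equation gives: Y2 ≐ tup(5, 6, tup(q(6, 6), wrap(0), tup(5, b, 6))). Substituting into the earlier binding gives V := tup(q(6, 6), wrap(0), tup(5, b, 6)).
Bind Y2 := tup(5, 6, tup(q(6, 6), wrap(0), tup(5, b, 6))). Substituting into the earlier binding gives R := wrap(tup(5, 6, tup(q(6, 6), wrap(0), tup(5, b, 6)))).
MGU = { M := times(wrap(wrap(times(0, 0))), q(0, false)), S := 0, R := wrap(tup(5, 6, tup(q(6, 6), wrap(0), tup(5, b, 6)))), A := times(wrap(wrap(times(0, 0))), q(0, false)), V := tup(q(6, 6), wrap(0), tup(5, b, 6)), B := wrap(times(0, 0)), Y := q(6, 6), Y2 := tup(5, 6, tup(q(6, 6), wrap(0), tup(5, b, 6))) }, so M := times(wrap(wrap(times(0, 0))), q(0, false)).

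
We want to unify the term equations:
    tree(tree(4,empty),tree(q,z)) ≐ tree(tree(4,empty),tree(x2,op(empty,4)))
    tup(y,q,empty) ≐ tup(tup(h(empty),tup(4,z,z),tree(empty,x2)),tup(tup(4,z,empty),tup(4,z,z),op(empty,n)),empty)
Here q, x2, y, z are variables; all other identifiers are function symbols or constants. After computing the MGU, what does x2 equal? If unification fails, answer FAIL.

tup(tup(4,op(empty,4),empty),tup(4,op(empty,4),op(empty,4)),op(empty,n))

Decompose tree/2: tree(4,empty) ≐ tree(4,empty),  tree(q,z) ≐ tree(x2,op(empty,4)).
Delete trivial equation tree(4,empty) ≐ tree(4,empty).
Decompose tree/2: q ≐ x2,  z ≐ op(empty,4).
Bind q := x2; substituting into the one remaining equation that mentions q gives: tup(y,x2,empty) ≐ tup(tup(h(empty),tup(4,z,z),tree(empty,x2)),tup(tup(4,z,empty),tup(4,z,z),op(empty,n)),empty).
Bind z := op(empty,4); substituting into the remaining equation gives: tup(y,x2,empty) ≐ tup(tup(h(empty),tup(4,op(empty,4),op(empty,4)),tree(empty,x2)),tup(tup(4,op(empty,4),empty),tup(4,op(empty,4),op(empty,4)),op(empty,n)),empty).
Decompose tup/3: y ≐ tup(h(empty),tup(4,op(empty,4),op(empty,4)),tree(empty,x2)),  x2 ≐ tup(tup(4,op(empty,4),empty),tup(4,op(empty,4),op(empty,4)),op(empty,n)),  empty ≐ empty.
Bind y := tup(h(empty),tup(4,op(empty,4),op(empty,4)),tree(empty,x2)); no other remaining equation mentions y.
Bind x2 := tup(tup(4,op(empty,4),empty),tup(4,op(empty,4),op(empty,4)),op(empty,n)); no other remaining equation mentions x2. Substituting into the earlier bindings gives q := tup(tup(4,op(empty,4),empty),tup(4,op(empty,4),op(empty,4)),op(empty,n)), y := tup(h(empty),tup(4,op(empty,4),op(empty,4)),tree(empty,tup(tup(4,op(empty,4),empty),tup(4,op(empty,4),op(empty,4)),op(empty,n)))).
Delete trivial equation empty ≐ empty.
MGU = { q ↦ tup(tup(4,op(empty,4),empty),tup(4,op(empty,4),op(empty,4)),op(empty,n)), z ↦ op(empty,4), y ↦ tup(h(empty),tup(4,op(empty,4),op(empty,4)),tree(empty,tup(tup(4,op(empty,4),empty),tup(4,op(empty,4),op(empty,4)),op(empty,n)))), x2 ↦ tup(tup(4,op(empty,4),empty),tup(4,op(empty,4),op(empty,4)),op(empty,n)) }, so x2 ↦ tup(tup(4,op(empty,4),empty),tup(4,op(empty,4),op(empty,4)),op(empty,n)).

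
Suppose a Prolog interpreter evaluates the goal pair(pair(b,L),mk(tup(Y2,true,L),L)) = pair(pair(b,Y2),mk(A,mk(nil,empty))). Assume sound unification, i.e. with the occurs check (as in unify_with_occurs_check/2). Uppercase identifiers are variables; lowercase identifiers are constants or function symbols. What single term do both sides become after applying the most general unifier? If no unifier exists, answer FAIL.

Decompose pair/2: pair(b,L) = pair(b,Y2),  mk(tup(Y2,true,L),L) = mk(A,mk(nil,empty)).
Decompose pair/2: b = b,  L = Y2.
Delete trivial equation b = b.
Bind L := Y2; substituting into the remaining equation gives: mk(tup(Y2,true,Y2),Y2) = mk(A,mk(nil,empty)).
Decompose mk/2: tup(Y2,true,Y2) = A,  Y2 = mk(nil,empty).
Bind A := tup(Y2,true,Y2); no other remaining equation mentions A.
Bind Y2 := mk(nil,empty). Substituting into the earlier bindings gives L := mk(nil,empty), A := tup(mk(nil,empty),true,mk(nil,empty)).
Applying the MGU to either side gives pair(pair(b,mk(nil,empty)),mk(tup(mk(nil,empty),true,mk(nil,empty)),mk(nil,empty))).

pair(pair(b,mk(nil,empty)),mk(tup(mk(nil,empty),true,mk(nil,empty)),mk(nil,empty)))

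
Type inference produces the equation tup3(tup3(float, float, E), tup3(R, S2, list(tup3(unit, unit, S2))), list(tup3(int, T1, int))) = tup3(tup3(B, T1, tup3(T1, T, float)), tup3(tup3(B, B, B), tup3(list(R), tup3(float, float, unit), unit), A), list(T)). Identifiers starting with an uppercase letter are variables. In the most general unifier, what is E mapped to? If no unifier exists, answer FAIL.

Decompose tup3/3: tup3(float, float, E) = tup3(B, T1, tup3(T1, T, float)),  tup3(R, S2, list(tup3(unit, unit, S2))) = tup3(tup3(B, B, B), tup3(list(R), tup3(float, float, unit), unit), A),  list(tup3(int, T1, int)) = list(T).
Decompose tup3/3: float = B,  float = T1,  E = tup3(T1, T, float).
Bind B := float; substituting into the one remaining equation that mentions B gives: tup3(R, S2, list(tup3(unit, unit, S2))) = tup3(tup3(float, float, float), tup3(list(R), tup3(float, float, unit), unit), A).
Bind T1 := float; substituting into the 2 remaining equations that mention T1 gives: E = tup3(float, T, float),  list(tup3(int, float, int)) = list(T).
Bind E := tup3(float, T, float); no other remaining equation mentions E.
Decompose tup3/3: R = tup3(float, float, float),  S2 = tup3(list(R), tup3(float, float, unit), unit),  list(tup3(unit, unit, S2)) = A.
Bind R := tup3(float, float, float); substituting into the one remaining equation that mentions R gives: S2 = tup3(list(tup3(float, float, float)), tup3(float, float, unit), unit).
Bind S2 := tup3(list(tup3(float, float, float)), tup3(float, float, unit), unit); substituting into the one remaining equation that mentions S2 gives: list(tup3(unit, unit, tup3(list(tup3(float, float, float)), tup3(float, float, unit), unit))) = A.
Bind A := list(tup3(unit, unit, tup3(list(tup3(float, float, float)), tup3(float, float, unit), unit))); no other remaining equation mentions A.
Decompose list/1: tup3(int, float, int) = T.
Bind T := tup3(int, float, int). Substituting into the earlier binding gives E := tup3(float, tup3(int, float, int), float).
MGU = { B ↦ float, T1 ↦ float, E ↦ tup3(float, tup3(int, float, int), float), R ↦ tup3(float, float, float), S2 ↦ tup3(list(tup3(float, float, float)), tup3(float, float, unit), unit), A ↦ list(tup3(unit, unit, tup3(list(tup3(float, float, float)), tup3(float, float, unit), unit))), T ↦ tup3(int, float, int) }, so E ↦ tup3(float, tup3(int, float, int), float).

tup3(float, tup3(int, float, int), float)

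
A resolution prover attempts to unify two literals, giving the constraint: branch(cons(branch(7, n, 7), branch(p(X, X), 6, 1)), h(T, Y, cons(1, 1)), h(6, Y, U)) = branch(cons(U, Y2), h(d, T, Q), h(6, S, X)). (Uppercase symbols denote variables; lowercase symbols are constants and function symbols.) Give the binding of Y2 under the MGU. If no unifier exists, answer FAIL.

Decompose branch/3: cons(branch(7, n, 7), branch(p(X, X), 6, 1)) = cons(U, Y2),  h(T, Y, cons(1, 1)) = h(d, T, Q),  h(6, Y, U) = h(6, S, X).
Decompose cons/2: branch(7, n, 7) = U,  branch(p(X, X), 6, 1) = Y2.
Bind U := branch(7, n, 7); substituting into the one remaining equation that mentions U gives: h(6, Y, branch(7, n, 7)) = h(6, S, X).
Bind Y2 := branch(p(X, X), 6, 1); no other remaining equation mentions Y2.
Decompose h/3: T = d,  Y = T,  cons(1, 1) = Q.
Bind T := d; substituting into the one remaining equation that mentions T gives: Y = d.
Bind Y := d; substituting into the one remaining equation that mentions Y gives: h(6, d, branch(7, n, 7)) = h(6, S, X).
Bind Q := cons(1, 1); no other remaining equation mentions Q.
Decompose h/3: 6 = 6,  d = S,  branch(7, n, 7) = X.
Delete trivial equation 6 = 6.
Bind S := d; no other remaining equation mentions S.
Bind X := branch(7, n, 7). Substituting into the earlier binding gives Y2 := branch(p(branch(7, n, 7), branch(7, n, 7)), 6, 1).
MGU = { U ↦ branch(7, n, 7), Y2 ↦ branch(p(branch(7, n, 7), branch(7, n, 7)), 6, 1), T ↦ d, Y ↦ d, Q ↦ cons(1, 1), S ↦ d, X ↦ branch(7, n, 7) }, so Y2 ↦ branch(p(branch(7, n, 7), branch(7, n, 7)), 6, 1).

branch(p(branch(7, n, 7), branch(7, n, 7)), 6, 1)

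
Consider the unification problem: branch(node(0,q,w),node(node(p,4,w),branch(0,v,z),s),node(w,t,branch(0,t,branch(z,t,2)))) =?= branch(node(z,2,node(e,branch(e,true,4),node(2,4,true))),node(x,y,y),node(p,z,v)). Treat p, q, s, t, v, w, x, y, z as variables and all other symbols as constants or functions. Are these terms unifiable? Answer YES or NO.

YES

Decompose branch/3: node(0,q,w) =?= node(z,2,node(e,branch(e,true,4),node(2,4,true))),  node(node(p,4,w),branch(0,v,z),s) =?= node(x,y,y),  node(w,t,branch(0,t,branch(z,t,2))) =?= node(p,z,v).
Decompose node/3: 0 =?= z,  q =?= 2,  w =?= node(e,branch(e,true,4),node(2,4,true)).
Bind z := 0; substituting into the 2 remaining equations that mention z gives: node(node(p,4,w),branch(0,v,0),s) =?= node(x,y,y),  node(w,t,branch(0,t,branch(0,t,2))) =?= node(p,0,v).
Bind q := 2; no other remaining equation mentions q.
Bind w := node(e,branch(e,true,4),node(2,4,true)); substituting into the remaining equations gives: node(node(p,4,node(e,branch(e,true,4),node(2,4,true))),branch(0,v,0),s) =?= node(x,y,y),  node(node(e,branch(e,true,4),node(2,4,true)),t,branch(0,t,branch(0,t,2))) =?= node(p,0,v).
Decompose node/3: node(p,4,node(e,branch(e,true,4),node(2,4,true))) =?= x,  branch(0,v,0) =?= y,  s =?= y.
Bind x := node(p,4,node(e,branch(e,true,4),node(2,4,true))); no other remaining equation mentions x.
Bind y := branch(0,v,0); substituting into the one remaining equation that mentions y gives: s =?= branch(0,v,0).
Bind s := branch(0,v,0); no other remaining equation mentions s.
Decompose node/3: node(e,branch(e,true,4),node(2,4,true)) =?= p,  t =?= 0,  branch(0,t,branch(0,t,2)) =?= v.
Bind p := node(e,branch(e,true,4),node(2,4,true)); no other remaining equation mentions p. Substituting into the earlier binding gives x := node(node(e,branch(e,true,4),node(2,4,true)),4,node(e,branch(e,true,4),node(2,4,true))).
Bind t := 0; substituting into the remaining equation gives: branch(0,0,branch(0,0,2)) =?= v.
Bind v := branch(0,0,branch(0,0,2)). Substituting into the earlier bindings gives y := branch(0,branch(0,0,branch(0,0,2)),0), s := branch(0,branch(0,0,branch(0,0,2)),0).
No equations remain and no clash or occurs-check failure arose, so a unifier exists.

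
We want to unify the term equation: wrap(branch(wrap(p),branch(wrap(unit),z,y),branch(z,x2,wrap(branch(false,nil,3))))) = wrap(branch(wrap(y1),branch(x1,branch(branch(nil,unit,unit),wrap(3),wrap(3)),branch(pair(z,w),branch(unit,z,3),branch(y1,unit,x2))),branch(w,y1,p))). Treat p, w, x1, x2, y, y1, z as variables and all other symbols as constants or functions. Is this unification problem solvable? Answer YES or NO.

Decompose wrap/1: branch(wrap(p),branch(wrap(unit),z,y),branch(z,x2,wrap(branch(false,nil,3)))) = branch(wrap(y1),branch(x1,branch(branch(nil,unit,unit),wrap(3),wrap(3)),branch(pair(z,w),branch(unit,z,3),branch(y1,unit,x2))),branch(w,y1,p)).
Decompose branch/3: wrap(p) = wrap(y1),  branch(wrap(unit),z,y) = branch(x1,branch(branch(nil,unit,unit),wrap(3),wrap(3)),branch(pair(z,w),branch(unit,z,3),branch(y1,unit,x2))),  branch(z,x2,wrap(branch(false,nil,3))) = branch(w,y1,p).
Decompose wrap/1: p = y1.
Bind p := y1; substituting into the one remaining equation that mentions p gives: branch(z,x2,wrap(branch(false,nil,3))) = branch(w,y1,y1).
Decompose branch/3: wrap(unit) = x1,  z = branch(branch(nil,unit,unit),wrap(3),wrap(3)),  y = branch(pair(z,w),branch(unit,z,3),branch(y1,unit,x2)).
Bind x1 := wrap(unit); no other remaining equation mentions x1.
Bind z := branch(branch(nil,unit,unit),wrap(3),wrap(3)); substituting into the remaining equations gives: y = branch(pair(branch(branch(nil,unit,unit),wrap(3),wrap(3)),w),branch(unit,branch(branch(nil,unit,unit),wrap(3),wrap(3)),3),branch(y1,unit,x2)),  branch(branch(branch(nil,unit,unit),wrap(3),wrap(3)),x2,wrap(branch(false,nil,3))) = branch(w,y1,y1).
Bind y := branch(pair(branch(branch(nil,unit,unit),wrap(3),wrap(3)),w),branch(unit,branch(branch(nil,unit,unit),wrap(3),wrap(3)),3),branch(y1,unit,x2)); no other remaining equation mentions y.
Decompose branch/3: branch(branch(nil,unit,unit),wrap(3),wrap(3)) = w,  x2 = y1,  wrap(branch(false,nil,3)) = y1.
Bind w := branch(branch(nil,unit,unit),wrap(3),wrap(3)); no other remaining equation mentions w. Substituting into the earlier binding gives y := branch(pair(branch(branch(nil,unit,unit),wrap(3),wrap(3)),branch(branch(nil,unit,unit),wrap(3),wrap(3))),branch(unit,branch(branch(nil,unit,unit),wrap(3),wrap(3)),3),branch(y1,unit,x2)).
Bind x2 := y1; no other remaining equation mentions x2. Substituting into the earlier binding gives y := branch(pair(branch(branch(nil,unit,unit),wrap(3),wrap(3)),branch(branch(nil,unit,unit),wrap(3),wrap(3))),branch(unit,branch(branch(nil,unit,unit),wrap(3),wrap(3)),3),branch(y1,unit,y1)).
Bind y1 := wrap(branch(false,nil,3)). Substituting into the earlier bindings gives p := wrap(branch(false,nil,3)), y := branch(pair(branch(branch(nil,unit,unit),wrap(3),wrap(3)),branch(branch(nil,unit,unit),wrap(3),wrap(3))),branch(unit,branch(branch(nil,unit,unit),wrap(3),wrap(3)),3),branch(wrap(branch(false,nil,3)),unit,wrap(branch(false,nil,3)))), x2 := wrap(branch(false,nil,3)).
No equations remain and no clash or occurs-check failure arose, so a unifier exists.

YES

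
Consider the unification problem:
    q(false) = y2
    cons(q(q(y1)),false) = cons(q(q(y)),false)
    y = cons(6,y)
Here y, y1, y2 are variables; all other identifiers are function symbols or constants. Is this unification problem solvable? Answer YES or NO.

NO

Bind y2 := q(false); no other remaining equation mentions y2.
Decompose cons/2: q(q(y1)) = q(q(y)),  false = false.
Decompose q/1: q(y1) = q(y).
Decompose q/1: y1 = y.
Bind y1 := y; no other remaining equation mentions y1.
Delete trivial equation false = false.
Occurs check fails: y occurs in cons(6,y); the equation y = cons(6,y) has no finite solution.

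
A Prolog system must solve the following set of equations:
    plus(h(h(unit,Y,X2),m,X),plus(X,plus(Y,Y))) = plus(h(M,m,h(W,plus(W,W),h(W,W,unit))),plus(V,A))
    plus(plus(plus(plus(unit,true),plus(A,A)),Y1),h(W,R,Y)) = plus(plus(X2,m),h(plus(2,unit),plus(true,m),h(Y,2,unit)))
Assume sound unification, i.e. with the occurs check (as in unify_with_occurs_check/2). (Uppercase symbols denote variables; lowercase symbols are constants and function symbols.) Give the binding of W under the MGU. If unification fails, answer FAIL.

FAIL

Decompose plus/2: h(h(unit,Y,X2),m,X) = h(M,m,h(W,plus(W,W),h(W,W,unit))),  plus(X,plus(Y,Y)) = plus(V,A).
Decompose h/3: h(unit,Y,X2) = M,  m = m,  X = h(W,plus(W,W),h(W,W,unit)).
Bind M := h(unit,Y,X2); no other remaining equation mentions M.
Delete trivial equation m = m.
Bind X := h(W,plus(W,W),h(W,W,unit)); substituting into the one remaining equation that mentions X gives: plus(h(W,plus(W,W),h(W,W,unit)),plus(Y,Y)) = plus(V,A).
Decompose plus/2: h(W,plus(W,W),h(W,W,unit)) = V,  plus(Y,Y) = A.
Bind V := h(W,plus(W,W),h(W,W,unit)); no other remaining equation mentions V.
Bind A := plus(Y,Y); substituting into the remaining equation gives: plus(plus(plus(plus(unit,true),plus(plus(Y,Y),plus(Y,Y))),Y1),h(W,R,Y)) = plus(plus(X2,m),h(plus(2,unit),plus(true,m),h(Y,2,unit))).
Decompose plus/2: plus(plus(plus(unit,true),plus(plus(Y,Y),plus(Y,Y))),Y1) = plus(X2,m),  h(W,R,Y) = h(plus(2,unit),plus(true,m),h(Y,2,unit)).
Decompose plus/2: plus(plus(unit,true),plus(plus(Y,Y),plus(Y,Y))) = X2,  Y1 = m.
Bind X2 := plus(plus(unit,true),plus(plus(Y,Y),plus(Y,Y))); no other remaining equation mentions X2. Substituting into the earlier binding gives M := h(unit,Y,plus(plus(unit,true),plus(plus(Y,Y),plus(Y,Y)))).
Bind Y1 := m; no other remaining equation mentions Y1.
Decompose h/3: W = plus(2,unit),  R = plus(true,m),  Y = h(Y,2,unit).
Bind W := plus(2,unit); no other remaining equation mentions W. Substituting into the earlier bindings gives X := h(plus(2,unit),plus(plus(2,unit),plus(2,unit)),h(plus(2,unit),plus(2,unit),unit)), V := h(plus(2,unit),plus(plus(2,unit),plus(2,unit)),h(plus(2,unit),plus(2,unit),unit)).
Bind R := plus(true,m); no other remaining equation mentions R.
Occurs check fails: Y occurs in h(Y,2,unit); the equation Y = h(Y,2,unit) has no finite solution.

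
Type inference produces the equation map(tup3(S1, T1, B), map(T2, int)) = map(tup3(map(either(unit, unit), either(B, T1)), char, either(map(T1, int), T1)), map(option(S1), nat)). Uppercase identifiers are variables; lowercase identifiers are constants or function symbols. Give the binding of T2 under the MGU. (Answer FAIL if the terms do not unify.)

Decompose map/2: tup3(S1, T1, B) = tup3(map(either(unit, unit), either(B, T1)), char, either(map(T1, int), T1)),  map(T2, int) = map(option(S1), nat).
Decompose tup3/3: S1 = map(either(unit, unit), either(B, T1)),  T1 = char,  B = either(map(T1, int), T1).
Bind S1 := map(either(unit, unit), either(B, T1)); substituting into the one remaining equation that mentions S1 gives: map(T2, int) = map(option(map(either(unit, unit), either(B, T1))), nat).
Bind T1 := char; substituting into the remaining equations gives: B = either(map(char, int), char),  map(T2, int) = map(option(map(either(unit, unit), either(B, char))), nat). Substituting into the earlier binding gives S1 := map(either(unit, unit), either(B, char)).
Bind B := either(map(char, int), char); substituting into the remaining equation gives: map(T2, int) = map(option(map(either(unit, unit), either(either(map(char, int), char), char))), nat). Substituting into the earlier binding gives S1 := map(either(unit, unit), either(either(map(char, int), char), char)).
Decompose map/2: T2 = option(map(either(unit, unit), either(either(map(char, int), char), char))),  int = nat.
Bind T2 := option(map(either(unit, unit), either(either(map(char, int), char), char))); no other remaining equation mentions T2.
Clash: constants int and nat differ; no unifier exists.

FAIL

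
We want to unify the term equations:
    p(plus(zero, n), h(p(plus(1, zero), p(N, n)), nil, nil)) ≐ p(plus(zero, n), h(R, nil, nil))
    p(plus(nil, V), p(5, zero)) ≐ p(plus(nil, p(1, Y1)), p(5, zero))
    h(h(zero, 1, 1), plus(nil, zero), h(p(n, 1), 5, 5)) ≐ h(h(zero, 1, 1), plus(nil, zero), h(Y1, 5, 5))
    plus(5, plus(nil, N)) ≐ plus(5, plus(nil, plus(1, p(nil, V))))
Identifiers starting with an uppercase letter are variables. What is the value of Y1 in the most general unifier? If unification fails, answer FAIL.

p(n, 1)

Decompose p/2: plus(zero, n) ≐ plus(zero, n),  h(p(plus(1, zero), p(N, n)), nil, nil) ≐ h(R, nil, nil).
Delete trivial equation plus(zero, n) ≐ plus(zero, n).
Decompose h/3: p(plus(1, zero), p(N, n)) ≐ R,  nil ≐ nil,  nil ≐ nil.
Bind R := p(plus(1, zero), p(N, n)); no other remaining equation mentions R.
Delete trivial equation nil ≐ nil.
Delete trivial equation nil ≐ nil.
Decompose p/2: plus(nil, V) ≐ plus(nil, p(1, Y1)),  p(5, zero) ≐ p(5, zero).
Decompose plus/2: nil ≐ nil,  V ≐ p(1, Y1).
Delete trivial equation nil ≐ nil.
Bind V := p(1, Y1); substituting into the one remaining equation that mentions V gives: plus(5, plus(nil, N)) ≐ plus(5, plus(nil, plus(1, p(nil, p(1, Y1))))).
Delete trivial equation p(5, zero) ≐ p(5, zero).
Decompose h/3: h(zero, 1, 1) ≐ h(zero, 1, 1),  plus(nil, zero) ≐ plus(nil, zero),  h(p(n, 1), 5, 5) ≐ h(Y1, 5, 5).
Delete trivial equation h(zero, 1, 1) ≐ h(zero, 1, 1).
Delete trivial equation plus(nil, zero) ≐ plus(nil, zero).
Decompose h/3: p(n, 1) ≐ Y1,  5 ≐ 5,  5 ≐ 5.
Bind Y1 := p(n, 1); substituting into the one remaining equation that mentions Y1 gives: plus(5, plus(nil, N)) ≐ plus(5, plus(nil, plus(1, p(nil, p(1, p(n, 1)))))). Substituting into the earlier binding gives V := p(1, p(n, 1)).
Delete trivial equation 5 ≐ 5.
Delete trivial equation 5 ≐ 5.
Decompose plus/2: 5 ≐ 5,  plus(nil, N) ≐ plus(nil, plus(1, p(nil, p(1, p(n, 1))))).
Delete trivial equation 5 ≐ 5.
Decompose plus/2: nil ≐ nil,  N ≐ plus(1, p(nil, p(1, p(n, 1)))).
Delete trivial equation nil ≐ nil.
Bind N := plus(1, p(nil, p(1, p(n, 1)))). Substituting into the earlier binding gives R := p(plus(1, zero), p(plus(1, p(nil, p(1, p(n, 1)))), n)).
MGU = { R ↦ p(plus(1, zero), p(plus(1, p(nil, p(1, p(n, 1)))), n)), V ↦ p(1, p(n, 1)), Y1 ↦ p(n, 1), N ↦ plus(1, p(nil, p(1, p(n, 1)))) }, so Y1 ↦ p(n, 1).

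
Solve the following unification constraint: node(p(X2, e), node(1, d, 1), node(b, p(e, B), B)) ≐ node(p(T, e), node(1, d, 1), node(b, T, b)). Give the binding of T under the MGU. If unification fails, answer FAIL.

Decompose node/3: p(X2, e) ≐ p(T, e),  node(1, d, 1) ≐ node(1, d, 1),  node(b, p(e, B), B) ≐ node(b, T, b).
Decompose p/2: X2 ≐ T,  e ≐ e.
Bind X2 := T; no other remaining equation mentions X2.
Delete trivial equation e ≐ e.
Delete trivial equation node(1, d, 1) ≐ node(1, d, 1).
Decompose node/3: b ≐ b,  p(e, B) ≐ T,  B ≐ b.
Delete trivial equation b ≐ b.
Bind T := p(e, B); no other remaining equation mentions T. Substituting into the earlier binding gives X2 := p(e, B).
Bind B := b. Substituting into the earlier bindings gives X2 := p(e, b), T := p(e, b).
MGU = { X2 -> p(e, b), T -> p(e, b), B -> b }, so T -> p(e, b).

p(e, b)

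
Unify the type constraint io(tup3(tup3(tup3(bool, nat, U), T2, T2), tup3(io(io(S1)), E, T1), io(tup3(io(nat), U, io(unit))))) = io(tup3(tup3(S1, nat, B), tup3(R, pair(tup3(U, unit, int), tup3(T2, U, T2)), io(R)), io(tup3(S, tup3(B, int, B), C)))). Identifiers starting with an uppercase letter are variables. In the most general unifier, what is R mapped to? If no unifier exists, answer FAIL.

Decompose io/1: tup3(tup3(tup3(bool, nat, U), T2, T2), tup3(io(io(S1)), E, T1), io(tup3(io(nat), U, io(unit)))) = tup3(tup3(S1, nat, B), tup3(R, pair(tup3(U, unit, int), tup3(T2, U, T2)), io(R)), io(tup3(S, tup3(B, int, B), C))).
Decompose tup3/3: tup3(tup3(bool, nat, U), T2, T2) = tup3(S1, nat, B),  tup3(io(io(S1)), E, T1) = tup3(R, pair(tup3(U, unit, int), tup3(T2, U, T2)), io(R)),  io(tup3(io(nat), U, io(unit))) = io(tup3(S, tup3(B, int, B), C)).
Decompose tup3/3: tup3(bool, nat, U) = S1,  T2 = nat,  T2 = B.
Bind S1 := tup3(bool, nat, U); substituting into the one remaining equation that mentions S1 gives: tup3(io(io(tup3(bool, nat, U))), E, T1) = tup3(R, pair(tup3(U, unit, int), tup3(T2, U, T2)), io(R)).
Bind T2 := nat; substituting into the 2 remaining equations that mention T2 gives: nat = B,  tup3(io(io(tup3(bool, nat, U))), E, T1) = tup3(R, pair(tup3(U, unit, int), tup3(nat, U, nat)), io(R)).
Bind B := nat; substituting into the one remaining equation that mentions B gives: io(tup3(io(nat), U, io(unit))) = io(tup3(S, tup3(nat, int, nat), C)).
Decompose tup3/3: io(io(tup3(bool, nat, U))) = R,  E = pair(tup3(U, unit, int), tup3(nat, U, nat)),  T1 = io(R).
Bind R := io(io(tup3(bool, nat, U))); substituting into the one remaining equation that mentions R gives: T1 = io(io(io(tup3(bool, nat, U)))).
Bind E := pair(tup3(U, unit, int), tup3(nat, U, nat)); no other remaining equation mentions E.
Bind T1 := io(io(io(tup3(bool, nat, U)))); no other remaining equation mentions T1.
Decompose io/1: tup3(io(nat), U, io(unit)) = tup3(S, tup3(nat, int, nat), C).
Decompose tup3/3: io(nat) = S,  U = tup3(nat, int, nat),  io(unit) = C.
Bind S := io(nat); no other remaining equation mentions S.
Bind U := tup3(nat, int, nat); no other remaining equation mentions U. Substituting into the earlier bindings gives S1 := tup3(bool, nat, tup3(nat, int, nat)), R := io(io(tup3(bool, nat, tup3(nat, int, nat)))), E := pair(tup3(tup3(nat, int, nat), unit, int), tup3(nat, tup3(nat, int, nat), nat)), T1 := io(io(io(tup3(bool, nat, tup3(nat, int, nat))))).
Bind C := io(unit).
MGU = { S1 := tup3(bool, nat, tup3(nat, int, nat)), T2 := nat, B := nat, R := io(io(tup3(bool, nat, tup3(nat, int, nat)))), E := pair(tup3(tup3(nat, int, nat), unit, int), tup3(nat, tup3(nat, int, nat), nat)), T1 := io(io(io(tup3(bool, nat, tup3(nat, int, nat))))), S := io(nat), U := tup3(nat, int, nat), C := io(unit) }, so R := io(io(tup3(bool, nat, tup3(nat, int, nat)))).

io(io(tup3(bool, nat, tup3(nat, int, nat))))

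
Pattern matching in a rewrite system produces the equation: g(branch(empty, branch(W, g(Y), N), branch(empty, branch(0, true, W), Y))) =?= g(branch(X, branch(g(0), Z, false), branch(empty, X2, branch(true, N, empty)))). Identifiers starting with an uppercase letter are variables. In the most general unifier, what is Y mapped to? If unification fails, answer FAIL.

Decompose g/1: branch(empty, branch(W, g(Y), N), branch(empty, branch(0, true, W), Y)) =?= branch(X, branch(g(0), Z, false), branch(empty, X2, branch(true, N, empty))).
Decompose branch/3: empty =?= X,  branch(W, g(Y), N) =?= branch(g(0), Z, false),  branch(empty, branch(0, true, W), Y) =?= branch(empty, X2, branch(true, N, empty)).
Bind X := empty; no other remaining equation mentions X.
Decompose branch/3: W =?= g(0),  g(Y) =?= Z,  N =?= false.
Bind W := g(0); substituting into the one remaining equation that mentions W gives: branch(empty, branch(0, true, g(0)), Y) =?= branch(empty, X2, branch(true, N, empty)).
Bind Z := g(Y); no other remaining equation mentions Z.
Bind N := false; substituting into the remaining equation gives: branch(empty, branch(0, true, g(0)), Y) =?= branch(empty, X2, branch(true, false, empty)).
Decompose branch/3: empty =?= empty,  branch(0, true, g(0)) =?= X2,  Y =?= branch(true, false, empty).
Delete trivial equation empty =?= empty.
Bind X2 := branch(0, true, g(0)); no other remaining equation mentions X2.
Bind Y := branch(true, false, empty). Substituting into the earlier binding gives Z := g(branch(true, false, empty)).
MGU = { X -> empty, W -> g(0), Z -> g(branch(true, false, empty)), N -> false, X2 -> branch(0, true, g(0)), Y -> branch(true, false, empty) }, so Y -> branch(true, false, empty).

branch(true, false, empty)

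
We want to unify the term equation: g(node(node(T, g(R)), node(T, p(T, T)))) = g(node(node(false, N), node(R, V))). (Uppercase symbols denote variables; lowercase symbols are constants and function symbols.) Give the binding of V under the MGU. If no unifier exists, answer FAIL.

p(false, false)

Decompose g/1: node(node(T, g(R)), node(T, p(T, T))) = node(node(false, N), node(R, V)).
Decompose node/2: node(T, g(R)) = node(false, N),  node(T, p(T, T)) = node(R, V).
Decompose node/2: T = false,  g(R) = N.
Bind T := false; substituting into the one remaining equation that mentions T gives: node(false, p(false, false)) = node(R, V).
Bind N := g(R); no other remaining equation mentions N.
Decompose node/2: false = R,  p(false, false) = V.
Bind R := false; no other remaining equation mentions R. Substituting into the earlier binding gives N := g(false).
Bind V := p(false, false).
MGU = { T -> false, N -> g(false), R -> false, V -> p(false, false) }, so V -> p(false, false).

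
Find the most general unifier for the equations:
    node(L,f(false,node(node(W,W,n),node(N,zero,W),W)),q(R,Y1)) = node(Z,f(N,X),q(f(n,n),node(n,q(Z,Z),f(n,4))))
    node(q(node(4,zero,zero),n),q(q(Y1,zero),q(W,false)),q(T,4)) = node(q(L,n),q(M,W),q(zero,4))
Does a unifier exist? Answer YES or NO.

NO

Decompose node/3: L = Z,  f(false,node(node(W,W,n),node(N,zero,W),W)) = f(N,X),  q(R,Y1) = q(f(n,n),node(n,q(Z,Z),f(n,4))).
Bind L := Z; substituting into the one remaining equation that mentions L gives: node(q(node(4,zero,zero),n),q(q(Y1,zero),q(W,false)),q(T,4)) = node(q(Z,n),q(M,W),q(zero,4)).
Decompose f/2: false = N,  node(node(W,W,n),node(N,zero,W),W) = X.
Bind N := false; substituting into the one remaining equation that mentions N gives: node(node(W,W,n),node(false,zero,W),W) = X.
Bind X := node(node(W,W,n),node(false,zero,W),W); no other remaining equation mentions X.
Decompose q/2: R = f(n,n),  Y1 = node(n,q(Z,Z),f(n,4)).
Bind R := f(n,n); no other remaining equation mentions R.
Bind Y1 := node(n,q(Z,Z),f(n,4)); substituting into the remaining equation gives: node(q(node(4,zero,zero),n),q(q(node(n,q(Z,Z),f(n,4)),zero),q(W,false)),q(T,4)) = node(q(Z,n),q(M,W),q(zero,4)).
Decompose node/3: q(node(4,zero,zero),n) = q(Z,n),  q(q(node(n,q(Z,Z),f(n,4)),zero),q(W,false)) = q(M,W),  q(T,4) = q(zero,4).
Decompose q/2: node(4,zero,zero) = Z,  n = n.
Bind Z := node(4,zero,zero); substituting into the one remaining equation that mentions Z gives: q(q(node(n,q(node(4,zero,zero),node(4,zero,zero)),f(n,4)),zero),q(W,false)) = q(M,W). Substituting into the earlier bindings gives L := node(4,zero,zero), Y1 := node(n,q(node(4,zero,zero),node(4,zero,zero)),f(n,4)).
Delete trivial equation n = n.
Decompose q/2: q(node(n,q(node(4,zero,zero),node(4,zero,zero)),f(n,4)),zero) = M,  q(W,false) = W.
Bind M := q(node(n,q(node(4,zero,zero),node(4,zero,zero)),f(n,4)),zero); no other remaining equation mentions M.
Occurs check fails: W occurs in q(W,false); the equation W = q(W,false) has no finite solution.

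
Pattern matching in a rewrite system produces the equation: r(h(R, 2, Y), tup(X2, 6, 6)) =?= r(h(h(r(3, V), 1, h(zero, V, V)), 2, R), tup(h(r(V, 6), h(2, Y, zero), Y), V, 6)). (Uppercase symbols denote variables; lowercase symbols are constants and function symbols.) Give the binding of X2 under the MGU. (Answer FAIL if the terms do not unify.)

Decompose r/2: h(R, 2, Y) =?= h(h(r(3, V), 1, h(zero, V, V)), 2, R),  tup(X2, 6, 6) =?= tup(h(r(V, 6), h(2, Y, zero), Y), V, 6).
Decompose h/3: R =?= h(r(3, V), 1, h(zero, V, V)),  2 =?= 2,  Y =?= R.
Bind R := h(r(3, V), 1, h(zero, V, V)); substituting into the one remaining equation that mentions R gives: Y =?= h(r(3, V), 1, h(zero, V, V)).
Delete trivial equation 2 =?= 2.
Bind Y := h(r(3, V), 1, h(zero, V, V)); substituting into the remaining equation gives: tup(X2, 6, 6) =?= tup(h(r(V, 6), h(2, h(r(3, V), 1, h(zero, V, V)), zero), h(r(3, V), 1, h(zero, V, V))), V, 6).
Decompose tup/3: X2 =?= h(r(V, 6), h(2, h(r(3, V), 1, h(zero, V, V)), zero), h(r(3, V), 1, h(zero, V, V))),  6 =?= V,  6 =?= 6.
Bind X2 := h(r(V, 6), h(2, h(r(3, V), 1, h(zero, V, V)), zero), h(r(3, V), 1, h(zero, V, V))); no other remaining equation mentions X2.
Bind V := 6; no other remaining equation mentions V. Substituting into the earlier bindings gives R := h(r(3, 6), 1, h(zero, 6, 6)), Y := h(r(3, 6), 1, h(zero, 6, 6)), X2 := h(r(6, 6), h(2, h(r(3, 6), 1, h(zero, 6, 6)), zero), h(r(3, 6), 1, h(zero, 6, 6))).
Delete trivial equation 6 =?= 6.
MGU = { R -> h(r(3, 6), 1, h(zero, 6, 6)), Y -> h(r(3, 6), 1, h(zero, 6, 6)), X2 -> h(r(6, 6), h(2, h(r(3, 6), 1, h(zero, 6, 6)), zero), h(r(3, 6), 1, h(zero, 6, 6))), V -> 6 }, so X2 -> h(r(6, 6), h(2, h(r(3, 6), 1, h(zero, 6, 6)), zero), h(r(3, 6), 1, h(zero, 6, 6))).

h(r(6, 6), h(2, h(r(3, 6), 1, h(zero, 6, 6)), zero), h(r(3, 6), 1, h(zero, 6, 6)))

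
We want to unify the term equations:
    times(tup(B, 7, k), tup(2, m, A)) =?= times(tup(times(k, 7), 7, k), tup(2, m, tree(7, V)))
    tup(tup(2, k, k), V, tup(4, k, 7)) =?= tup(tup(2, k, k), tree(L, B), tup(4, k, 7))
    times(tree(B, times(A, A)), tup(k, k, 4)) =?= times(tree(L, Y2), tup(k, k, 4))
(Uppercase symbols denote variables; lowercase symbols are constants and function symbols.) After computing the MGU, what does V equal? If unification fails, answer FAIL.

tree(times(k, 7), times(k, 7))

Decompose times/2: tup(B, 7, k) =?= tup(times(k, 7), 7, k),  tup(2, m, A) =?= tup(2, m, tree(7, V)).
Decompose tup/3: B =?= times(k, 7),  7 =?= 7,  k =?= k.
Bind B := times(k, 7); substituting into the 2 remaining equations that mention B gives: tup(tup(2, k, k), V, tup(4, k, 7)) =?= tup(tup(2, k, k), tree(L, times(k, 7)), tup(4, k, 7)),  times(tree(times(k, 7), times(A, A)), tup(k, k, 4)) =?= times(tree(L, Y2), tup(k, k, 4)).
Delete trivial equation 7 =?= 7.
Delete trivial equation k =?= k.
Decompose tup/3: 2 =?= 2,  m =?= m,  A =?= tree(7, V).
Delete trivial equation 2 =?= 2.
Delete trivial equation m =?= m.
Bind A := tree(7, V); substituting into the one remaining equation that mentions A gives: times(tree(times(k, 7), times(tree(7, V), tree(7, V))), tup(k, k, 4)) =?= times(tree(L, Y2), tup(k, k, 4)).
Decompose tup/3: tup(2, k, k) =?= tup(2, k, k),  V =?= tree(L, times(k, 7)),  tup(4, k, 7) =?= tup(4, k, 7).
Delete trivial equation tup(2, k, k) =?= tup(2, k, k).
Bind V := tree(L, times(k, 7)); substituting into the one remaining equation that mentions V gives: times(tree(times(k, 7), times(tree(7, tree(L, times(k, 7))), tree(7, tree(L, times(k, 7))))), tup(k, k, 4)) =?= times(tree(L, Y2), tup(k, k, 4)). Substituting into the earlier binding gives A := tree(7, tree(L, times(k, 7))).
Delete trivial equation tup(4, k, 7) =?= tup(4, k, 7).
Decompose times/2: tree(times(k, 7), times(tree(7, tree(L, times(k, 7))), tree(7, tree(L, times(k, 7))))) =?= tree(L, Y2),  tup(k, k, 4) =?= tup(k, k, 4).
Decompose tree/2: times(k, 7) =?= L,  times(tree(7, tree(L, times(k, 7))), tree(7, tree(L, times(k, 7)))) =?= Y2.
Bind L := times(k, 7); substituting into the one remaining equation that mentions L gives: times(tree(7, tree(times(k, 7), times(k, 7))), tree(7, tree(times(k, 7), times(k, 7)))) =?= Y2. Substituting into the earlier bindings gives A := tree(7, tree(times(k, 7), times(k, 7))), V := tree(times(k, 7), times(k, 7)).
Bind Y2 := times(tree(7, tree(times(k, 7), times(k, 7))), tree(7, tree(times(k, 7), times(k, 7)))); no other remaining equation mentions Y2.
Delete trivial equation tup(k, k, 4) =?= tup(k, k, 4).
MGU = { B ↦ times(k, 7), A ↦ tree(7, tree(times(k, 7), times(k, 7))), V ↦ tree(times(k, 7), times(k, 7)), L ↦ times(k, 7), Y2 ↦ times(tree(7, tree(times(k, 7), times(k, 7))), tree(7, tree(times(k, 7), times(k, 7)))) }, so V ↦ tree(times(k, 7), times(k, 7)).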